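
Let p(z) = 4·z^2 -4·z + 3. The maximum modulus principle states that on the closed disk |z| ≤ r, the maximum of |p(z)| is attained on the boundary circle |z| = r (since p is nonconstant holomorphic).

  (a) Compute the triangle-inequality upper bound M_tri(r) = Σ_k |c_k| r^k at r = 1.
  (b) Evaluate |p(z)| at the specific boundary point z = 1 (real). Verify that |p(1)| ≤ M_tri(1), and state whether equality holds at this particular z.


Coefficients: c_0 = 3, c_1 = -4, c_2 = 4. Radius r = 1.
Part (a). Triangle bound: M_tri(r) = Σ_k |c_k| r^k
  = |3|·1^0 + |-4|·1^1 + |4|·1^2
  = 3 + 4 + 4 = 11.
This bounds M(r) := max_{|z|=r} |p(z)| from above; equality holds iff all terms c_k z^k can be made to align in phase at a single z on |z|=r.
Part (b). At z = 1 (real, on the circle |z| = r):
  p(1) = (3)·1^0 + (-4)·1^1 + (4)·1^2 = 3.
  |p(1)| = 3.
Check: |p(1)| = 3 ≤ 11 = M_tri(1). ✓ Equality does not hold at z = 1 (the coefficients have mixed signs, so the terms do not all align in phase there).

M_tri(1) = 11; |p(1)| = 3; equality at z=1: no.


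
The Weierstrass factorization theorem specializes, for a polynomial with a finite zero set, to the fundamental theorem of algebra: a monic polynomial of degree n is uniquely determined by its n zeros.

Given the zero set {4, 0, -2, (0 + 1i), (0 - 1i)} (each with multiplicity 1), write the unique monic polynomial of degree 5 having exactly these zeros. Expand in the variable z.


The polynomial is p(z) = ∏_{α ∈ S} (z − α), where S = {4, 0, -2, (0 + 1i), (0 - 1i)}.
Expanding the product yields: p(z) = z^5 -2·z^4 -7·z^3 -2·z^2 -8·z.
Note conjugate pairs combine to real quadratics: (z − (0+1i))(z − (0−1i)) = z² + 1.
The resulting polynomial has degree 5 and real coefficients as required.

p(z) = z^5 -2·z^4 -7·z^3 -2·z^2 -8·z.


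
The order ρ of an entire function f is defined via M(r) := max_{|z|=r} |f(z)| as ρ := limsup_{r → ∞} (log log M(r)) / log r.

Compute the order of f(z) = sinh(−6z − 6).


sinh(w) is a linear combination of e^{iw} and e^{−iw} (or e^w, e^{−w} in the hyperbolic case), so |sinh(w)| ≤ e^{|w|}. With w = −6z − 6, |w| ≤ 6|z| + 6 = 6r + 6 on |z| = r, giving M(r) ≤ e^{6r + 6}, so ρ ≤ 1. On a suitable ray (z = it for sin/cos; z = t for sinh/cosh, t real → ∞), |sinh(−6z − 6)| grows like e^{6|t|}/2, so ρ ≥ 1. Hence ρ = 1.
Therefore ρ = 1.

Order ρ = 1.


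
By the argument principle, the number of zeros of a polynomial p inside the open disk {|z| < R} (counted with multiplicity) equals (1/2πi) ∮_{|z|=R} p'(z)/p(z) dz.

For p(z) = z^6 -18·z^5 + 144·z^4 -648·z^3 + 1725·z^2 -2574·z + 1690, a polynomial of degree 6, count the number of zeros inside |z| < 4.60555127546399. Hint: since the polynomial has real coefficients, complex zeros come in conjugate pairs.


The zeros of p are: (3 + 2i), (3 - 2i), (3 + 2i), (3 - 2i), (3 + 1i), (3 - 1i).
Their magnitudes are: 3.606, 3.606, 3.606, 3.606, 3.162, 3.162.
Zeros with |z| < R = 4.60555127546399: (3 + 2i), (3 - 2i), (3 + 2i), (3 - 2i), (3 + 1i), (3 - 1i).
Count = 6.
By the argument principle, (1/2πi) ∮_{|z|=R} p'(z)/p(z) dz equals exactly this count.

Number of zeros inside |z| < 4.60555127546399: 6.


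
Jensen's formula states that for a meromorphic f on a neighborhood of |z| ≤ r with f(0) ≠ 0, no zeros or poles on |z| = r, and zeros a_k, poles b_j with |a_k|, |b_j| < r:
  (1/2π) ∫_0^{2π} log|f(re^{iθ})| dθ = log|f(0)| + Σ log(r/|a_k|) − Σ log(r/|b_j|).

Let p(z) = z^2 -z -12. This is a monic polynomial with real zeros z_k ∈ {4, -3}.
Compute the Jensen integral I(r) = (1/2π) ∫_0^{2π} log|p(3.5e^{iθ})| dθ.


Zeros: -3, 4; r = 3.5.
Inside |z| < r: -3. Outside (|z| ≥ r): 4.
p(0) = -12, so log|p(0)| = log(12) = 2.4849.
Apply Jensen: I(r) = log|p(0)| + Σ_k log(r/|z_k|), summed over zeros inside |z| < r.
  log(r/|z_k|) for z_k = -3: log(3.5/3) = 0.1542
  Outside zeros (4) contribute nothing to the Jensen sum.
Sum over inside zeros: 0.1542.
I(r) = log|p(0)| + (inside sum) = 2.4849 + 0.1542 = 2.6391.
Note: since some zeros are outside |z| ≤ r, the simplified n·log(r) form does NOT apply — only the inside zeros contribute.

I(r) ≈ 2.6391.


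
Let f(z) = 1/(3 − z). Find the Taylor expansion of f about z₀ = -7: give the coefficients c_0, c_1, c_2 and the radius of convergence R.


Let w = z − z₀, so z = z₀ + w.
Then 3 − z = 3 − (z₀ + w) = (3 − z₀) − w = 10 − w.
f(z) = 1/(10 − w) = (1/(10)) · 1/(1 − w/(10)) = Σ_{n≥0} w^n / (10)^(n+1).
So c_n = 1/(10)^(n+1):
  c_0 = 1/(10)^1 = 1/10.
  c_1 = 1/(10)^2 = 1/100.
  c_2 = 1/(10)^3 = 1/1000.
The series is valid for |w/d| < 1, i.e. |z − z₀| < |d|.
Radius of convergence: R = |3 − z₀| = |10| = 10 (distance from z₀ to the singularity z = 3).

c_0 = 1/10, c_1 = 1/100, c_2 = 1/1000; R = 10.


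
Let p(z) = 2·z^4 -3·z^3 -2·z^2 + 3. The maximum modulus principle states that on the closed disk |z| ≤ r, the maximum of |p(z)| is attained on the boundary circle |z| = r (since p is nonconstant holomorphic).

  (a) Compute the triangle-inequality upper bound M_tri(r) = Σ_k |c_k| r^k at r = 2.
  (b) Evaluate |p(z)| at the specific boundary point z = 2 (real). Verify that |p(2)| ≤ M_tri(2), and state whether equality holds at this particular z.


Coefficients: c_0 = 3, c_1 = 0, c_2 = -2, c_3 = -3, c_4 = 2. Radius r = 2.
Part (a). Triangle bound: M_tri(r) = Σ_k |c_k| r^k
  = |3|·2^0 + |0|·2^1 + |-2|·2^2 + |-3|·2^3 + |2|·2^4
  = 3 + 0 + 8 + 24 + 32 = 67.
This bounds M(r) := max_{|z|=r} |p(z)| from above; equality holds iff all terms c_k z^k can be made to align in phase at a single z on |z|=r.
Part (b). At z = 2 (real, on the circle |z| = r):
  p(2) = (3)·2^0 + (0)·2^1 + (-2)·2^2 + (-3)·2^3 + (2)·2^4 = 3.
  |p(2)| = 3.
Check: |p(2)| = 3 ≤ 67 = M_tri(2). ✓ Equality does not hold at z = 2 (the coefficients have mixed signs, so the terms do not all align in phase there).

M_tri(2) = 67; |p(2)| = 3; equality at z=2: no.


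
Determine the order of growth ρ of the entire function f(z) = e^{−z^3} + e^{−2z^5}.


Each summand is entire of order 3 and 5 respectively (as in the single-exponential case). The order of a sum is at most the max of the orders, so ρ ≤ 5. For the lower bound: on |z|=r choose arg z so that -2z^5 is real positive; then |e^{-2z^5}| = e^{2r^5} while |e^{-1z^3}| ≤ e^{1r^3} = o(e^{2r^5}). So |f| ≥ e^{2r^5}(1 − o(1)) and ρ ≥ 5. Hence ρ = max(3, 5) = 5.
Therefore ρ = 5.

Order ρ = 5.


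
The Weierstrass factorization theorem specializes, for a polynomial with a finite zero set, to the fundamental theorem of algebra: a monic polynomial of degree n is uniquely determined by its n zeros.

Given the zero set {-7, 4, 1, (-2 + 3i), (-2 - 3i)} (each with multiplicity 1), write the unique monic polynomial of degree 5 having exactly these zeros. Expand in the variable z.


The polynomial is p(z) = ∏_{α ∈ S} (z − α), where S = {-7, 4, 1, (-2 + 3i), (-2 - 3i)}.
Expanding the product yields: p(z) = z^5 + 6·z^4 -10·z^3 -70·z^2 -291·z + 364.
Note conjugate pairs combine to real quadratics: (z − (-2+3i))(z − (-2−3i)) = z² + 4z + 13.
The resulting polynomial has degree 5 and real coefficients as required.

p(z) = z^5 + 6·z^4 -10·z^3 -70·z^2 -291·z + 364.


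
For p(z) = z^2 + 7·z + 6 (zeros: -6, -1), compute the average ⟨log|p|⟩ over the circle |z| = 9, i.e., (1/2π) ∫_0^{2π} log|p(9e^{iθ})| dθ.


Zeros: -6, -1; r = 9.
Inside |z| < r: -6, -1. Outside (|z| ≥ r): ∅.
p(0) = 6, so log|p(0)| = log(6) = 1.7918.
Apply Jensen: I(r) = log|p(0)| + Σ_k log(r/|z_k|), summed over zeros inside |z| < r.
  log(r/|z_k|) for z_k = -6: log(9/6) = 0.4055
  log(r/|z_k|) for z_k = -1: log(9/1) = 2.1972
Sum over inside zeros: 2.6027.
I(r) = log|p(0)| + (inside sum) = 1.7918 + 2.6027 = 4.3944.
Closed form (all zeros inside, monic): I(r) = n·log(r) = 2·log(9) = 4.3944. ✓

I(r) ≈ 4.3944.


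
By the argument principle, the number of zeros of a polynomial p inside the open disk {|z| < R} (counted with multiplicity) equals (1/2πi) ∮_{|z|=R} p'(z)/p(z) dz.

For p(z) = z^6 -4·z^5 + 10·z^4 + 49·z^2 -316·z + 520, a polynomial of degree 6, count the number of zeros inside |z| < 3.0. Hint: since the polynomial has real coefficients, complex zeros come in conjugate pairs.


The zeros of p are: (-2 + 2i), (-2 - 2i), (2 + 3i), (2 - 3i), (2 + 1i), (2 - 1i).
Their magnitudes are: 2.828, 2.828, 3.606, 3.606, 2.236, 2.236.
Zeros with |z| < R = 3.0: (-2 + 2i), (-2 - 2i), (2 + 1i), (2 - 1i).
Count = 4.
By the argument principle, (1/2πi) ∮_{|z|=R} p'(z)/p(z) dz equals exactly this count.

Number of zeros inside |z| < 3.0: 4.


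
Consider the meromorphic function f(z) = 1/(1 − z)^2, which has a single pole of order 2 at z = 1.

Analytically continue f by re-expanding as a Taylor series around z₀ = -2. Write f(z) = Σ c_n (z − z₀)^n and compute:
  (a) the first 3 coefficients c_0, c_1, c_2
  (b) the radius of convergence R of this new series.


Let w = z − z₀, so z = z₀ + w.
Then 1 − z = 1 − (z₀ + w) = (1 − z₀) − w = 3 − w.
f(z) = 1/(3 − w)^2 = (1/(3)^2) · (1 − w/(3))^{−2}.
By the binomial series (1−u)^{−2} = Σ_{n≥0} C(n+1, 1) u^n for |u|<1, with u = w/(3):
  c_n = C(n+1, 1) / (3)^(n+2).
  c_0 = 1/(3)^2 = 1/9.
  c_1 = 2/(3)^3 = 2/27.
  c_2 = 3/(3)^4 = 1/27.
The series is valid for |w/d| < 1, i.e. |z − z₀| < |d|.
Radius of convergence: R = |1 − z₀| = |3| = 3 (distance from z₀ to the singularity z = 1).

c_0 = 1/9, c_1 = 2/27, c_2 = 1/27; R = 3.


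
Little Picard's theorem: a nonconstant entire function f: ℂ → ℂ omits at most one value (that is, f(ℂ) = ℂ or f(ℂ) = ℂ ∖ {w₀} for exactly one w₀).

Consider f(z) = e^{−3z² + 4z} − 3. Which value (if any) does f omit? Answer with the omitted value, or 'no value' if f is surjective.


Little Picard bounds the complement of f(ℂ) to at most one point.
The exponent g(z) = −3z² + 4z is a nonconstant polynomial, hence surjective onto ℂ. So e^{g(z)} takes every value in {e^w : w ∈ ℂ} = ℂ ∖ {0}. Adding -3 shifts the range to ℂ ∖ {-3}. f omits exactly -3.

Omitted value: -3.


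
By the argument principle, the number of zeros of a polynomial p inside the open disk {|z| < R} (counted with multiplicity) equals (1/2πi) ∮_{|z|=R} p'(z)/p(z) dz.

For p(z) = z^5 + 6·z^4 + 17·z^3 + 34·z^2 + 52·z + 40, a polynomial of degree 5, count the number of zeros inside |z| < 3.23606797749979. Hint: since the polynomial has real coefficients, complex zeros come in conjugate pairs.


The zeros of p are: -2, (-2 + 1i), (-2 - 1i), (0 + 2i), (0 - 2i).
Their magnitudes are: 2, 2.236, 2.236, 2, 2.
Zeros with |z| < R = 3.23606797749979: -2, (-2 + 1i), (-2 - 1i), (0 + 2i), (0 - 2i).
Count = 5.
By the argument principle, (1/2πi) ∮_{|z|=R} p'(z)/p(z) dz equals exactly this count.

Number of zeros inside |z| < 3.23606797749979: 5.


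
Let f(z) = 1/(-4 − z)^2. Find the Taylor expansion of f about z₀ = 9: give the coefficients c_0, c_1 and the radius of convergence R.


Let w = z − z₀, so z = z₀ + w.
Then -4 − z = -4 − (z₀ + w) = (-4 − z₀) − w = -13 − w.
f(z) = 1/(-13 − w)^2 = (1/(-13)^2) · (1 − w/(-13))^{−2}.
By the binomial series (1−u)^{−2} = Σ_{n≥0} C(n+1, 1) u^n for |u|<1, with u = w/(-13):
  c_n = C(n+1, 1) / (-13)^(n+2).
  c_0 = 1/(-13)^2 = 1/169.
  c_1 = 2/(-13)^3 = -2/2197.
The series is valid for |w/d| < 1, i.e. |z − z₀| < |d|.
Radius of convergence: R = |-4 − z₀| = |-13| = 13 (distance from z₀ to the singularity z = -4).

c_0 = 1/169, c_1 = -2/2197; R = 13.


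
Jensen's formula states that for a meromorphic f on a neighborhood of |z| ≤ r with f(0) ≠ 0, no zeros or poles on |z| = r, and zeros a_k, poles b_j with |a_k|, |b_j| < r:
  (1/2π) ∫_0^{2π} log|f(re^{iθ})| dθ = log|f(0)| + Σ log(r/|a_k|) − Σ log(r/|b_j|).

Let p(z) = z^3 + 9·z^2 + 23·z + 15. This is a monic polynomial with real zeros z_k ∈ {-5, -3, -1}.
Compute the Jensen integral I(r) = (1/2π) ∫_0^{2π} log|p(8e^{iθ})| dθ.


Zeros: -5, -3, -1; r = 8.
Inside |z| < r: -5, -3, -1. Outside (|z| ≥ r): ∅.
p(0) = 15, so log|p(0)| = log(15) = 2.7081.
Apply Jensen: I(r) = log|p(0)| + Σ_k log(r/|z_k|), summed over zeros inside |z| < r.
  log(r/|z_k|) for z_k = -5: log(8/5) = 0.4700
  log(r/|z_k|) for z_k = -3: log(8/3) = 0.9808
  log(r/|z_k|) for z_k = -1: log(8/1) = 2.0794
Sum over inside zeros: 3.5303.
I(r) = log|p(0)| + (inside sum) = 2.7081 + 3.5303 = 6.2383.
Closed form (all zeros inside, monic): I(r) = n·log(r) = 3·log(8) = 6.2383. ✓

I(r) ≈ 6.2383.


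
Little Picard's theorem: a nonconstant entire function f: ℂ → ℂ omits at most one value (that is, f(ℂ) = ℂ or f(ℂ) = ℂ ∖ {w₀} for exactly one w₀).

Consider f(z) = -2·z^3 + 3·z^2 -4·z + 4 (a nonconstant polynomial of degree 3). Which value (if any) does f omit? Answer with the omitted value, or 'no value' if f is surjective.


Little Picard bounds the complement of f(ℂ) to at most one point.
For every w ∈ ℂ, the equation p(z) − w = 0 is a nonconstant polynomial in z and hence has at least one root by the fundamental theorem of algebra. So p is surjective onto ℂ, omitting no value.

Omitted value: no value.


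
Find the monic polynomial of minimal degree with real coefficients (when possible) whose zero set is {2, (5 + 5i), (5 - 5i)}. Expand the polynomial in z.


The polynomial is p(z) = ∏_{α ∈ S} (z − α), where S = {2, (5 + 5i), (5 - 5i)}.
Expanding the product yields: p(z) = z^3 -12·z^2 + 70·z -100.
Note conjugate pairs combine to real quadratics: (z − (5+5i))(z − (5−5i)) = z² − 10z + 50.
The resulting polynomial has degree 3 and real coefficients as required.

p(z) = z^3 -12·z^2 + 70·z -100.


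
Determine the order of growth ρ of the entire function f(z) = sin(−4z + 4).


sin(w) is a linear combination of e^{iw} and e^{−iw} (or e^w, e^{−w} in the hyperbolic case), so |sin(w)| ≤ e^{|w|}. With w = −4z + 4, |w| ≤ 4|z| + 4 = 4r + 4 on |z| = r, giving M(r) ≤ e^{4r + 4}, so ρ ≤ 1. On a suitable ray (z = it for sin/cos; z = t for sinh/cosh, t real → ∞), |sin(−4z + 4)| grows like e^{4|t|}/2, so ρ ≥ 1. Hence ρ = 1.
Therefore ρ = 1.

Order ρ = 1.


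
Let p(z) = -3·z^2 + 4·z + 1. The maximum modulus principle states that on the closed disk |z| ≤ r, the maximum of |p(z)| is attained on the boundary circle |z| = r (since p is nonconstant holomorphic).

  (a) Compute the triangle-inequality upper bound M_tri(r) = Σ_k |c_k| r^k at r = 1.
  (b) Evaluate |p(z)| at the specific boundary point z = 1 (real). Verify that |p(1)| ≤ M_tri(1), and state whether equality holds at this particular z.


Coefficients: c_0 = 1, c_1 = 4, c_2 = -3. Radius r = 1.
Part (a). Triangle bound: M_tri(r) = Σ_k |c_k| r^k
  = |1|·1^0 + |4|·1^1 + |-3|·1^2
  = 1 + 4 + 3 = 8.
This bounds M(r) := max_{|z|=r} |p(z)| from above; equality holds iff all terms c_k z^k can be made to align in phase at a single z on |z|=r.
Part (b). At z = 1 (real, on the circle |z| = r):
  p(1) = (1)·1^0 + (4)·1^1 + (-3)·1^2 = 2.
  |p(1)| = 2.
Check: |p(1)| = 2 ≤ 8 = M_tri(1). ✓ Equality does not hold at z = 1 (the coefficients have mixed signs, so the terms do not all align in phase there).

M_tri(1) = 8; |p(1)| = 2; equality at z=1: no.


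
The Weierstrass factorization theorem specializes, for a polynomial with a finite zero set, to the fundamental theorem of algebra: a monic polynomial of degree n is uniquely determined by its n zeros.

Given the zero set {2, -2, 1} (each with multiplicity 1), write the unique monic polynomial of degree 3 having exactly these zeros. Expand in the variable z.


The polynomial is p(z) = ∏_{α ∈ S} (z − α), where S = {2, -2, 1}.
Expanding the product yields: p(z) = z^3 -z^2 -4·z + 4.
The resulting polynomial has degree 3 and real coefficients as required.

p(z) = z^3 -z^2 -4·z + 4.


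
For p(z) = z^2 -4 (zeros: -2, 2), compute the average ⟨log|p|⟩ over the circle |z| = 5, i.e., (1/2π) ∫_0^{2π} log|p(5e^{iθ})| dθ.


Zeros: -2, 2; r = 5.
Inside |z| < r: -2, 2. Outside (|z| ≥ r): ∅.
p(0) = -4, so log|p(0)| = log(4) = 1.3863.
Apply Jensen: I(r) = log|p(0)| + Σ_k log(r/|z_k|), summed over zeros inside |z| < r.
  log(r/|z_k|) for z_k = -2: log(5/2) = 0.9163
  log(r/|z_k|) for z_k = 2: log(5/2) = 0.9163
Sum over inside zeros: 1.8326.
I(r) = log|p(0)| + (inside sum) = 1.3863 + 1.8326 = 3.2189.
Closed form (all zeros inside, monic): I(r) = n·log(r) = 2·log(5) = 3.2189. ✓

I(r) ≈ 3.2189.


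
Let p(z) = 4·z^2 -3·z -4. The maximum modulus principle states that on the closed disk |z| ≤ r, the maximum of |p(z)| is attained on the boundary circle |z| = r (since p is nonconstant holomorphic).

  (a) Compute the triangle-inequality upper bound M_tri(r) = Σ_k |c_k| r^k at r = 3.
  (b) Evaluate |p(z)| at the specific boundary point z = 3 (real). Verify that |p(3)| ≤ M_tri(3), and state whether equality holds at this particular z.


Coefficients: c_0 = -4, c_1 = -3, c_2 = 4. Radius r = 3.
Part (a). Triangle bound: M_tri(r) = Σ_k |c_k| r^k
  = |-4|·3^0 + |-3|·3^1 + |4|·3^2
  = 4 + 9 + 36 = 49.
This bounds M(r) := max_{|z|=r} |p(z)| from above; equality holds iff all terms c_k z^k can be made to align in phase at a single z on |z|=r.
Part (b). At z = 3 (real, on the circle |z| = r):
  p(3) = (-4)·3^0 + (-3)·3^1 + (4)·3^2 = 23.
  |p(3)| = 23.
Check: |p(3)| = 23 ≤ 49 = M_tri(3). ✓ Equality does not hold at z = 3 (the coefficients have mixed signs, so the terms do not all align in phase there).

M_tri(3) = 49; |p(3)| = 23; equality at z=3: no.


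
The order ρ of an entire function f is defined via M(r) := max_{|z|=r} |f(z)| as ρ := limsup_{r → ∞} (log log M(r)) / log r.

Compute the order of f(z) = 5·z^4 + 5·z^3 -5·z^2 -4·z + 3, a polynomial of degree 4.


|f(z)| ≤ Σ|c_k|·r^k = O(r^4) as r → ∞. Polynomial growth is O(e^{r^ε}) for every ε > 0 (since r^4/e^{r^ε} → 0), so ρ ≤ ε for all ε > 0, i.e. ρ = 0. Every nonconstant polynomial has order 0.
Therefore ρ = 0.

Order ρ = 0.


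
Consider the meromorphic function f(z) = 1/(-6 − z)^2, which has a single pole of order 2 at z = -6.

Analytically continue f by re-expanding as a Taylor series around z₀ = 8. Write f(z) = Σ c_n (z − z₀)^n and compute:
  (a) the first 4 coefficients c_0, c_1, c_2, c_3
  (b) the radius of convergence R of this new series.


Let w = z − z₀, so z = z₀ + w.
Then -6 − z = -6 − (z₀ + w) = (-6 − z₀) − w = -14 − w.
f(z) = 1/(-14 − w)^2 = (1/(-14)^2) · (1 − w/(-14))^{−2}.
By the binomial series (1−u)^{−2} = Σ_{n≥0} C(n+1, 1) u^n for |u|<1, with u = w/(-14):
  c_n = C(n+1, 1) / (-14)^(n+2).
  c_0 = 1/(-14)^2 = 1/196.
  c_1 = 2/(-14)^3 = -1/1372.
  c_2 = 3/(-14)^4 = 3/38416.
  c_3 = 4/(-14)^5 = -1/134456.
The series is valid for |w/d| < 1, i.e. |z − z₀| < |d|.
Radius of convergence: R = |-6 − z₀| = |-14| = 14 (distance from z₀ to the singularity z = -6).

c_0 = 1/196, c_1 = -1/1372, c_2 = 3/38416, c_3 = -1/134456; R = 14.


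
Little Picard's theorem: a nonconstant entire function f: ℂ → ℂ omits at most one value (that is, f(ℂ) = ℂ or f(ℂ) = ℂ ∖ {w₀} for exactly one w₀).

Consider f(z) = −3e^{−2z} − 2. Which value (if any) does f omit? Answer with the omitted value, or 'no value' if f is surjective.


Little Picard bounds the complement of f(ℂ) to at most one point.
e^{−2z} is never zero on ℂ, so -3·e^{−2z} takes every value in ℂ ∖ {0}. Adding -2 shifts the range to ℂ ∖ {-2}. Thus f omits exactly the value -2.

Omitted value: -2.


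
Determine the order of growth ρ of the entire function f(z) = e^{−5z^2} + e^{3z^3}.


Each summand is entire of order 2 and 3 respectively (as in the single-exponential case). The order of a sum is at most the max of the orders, so ρ ≤ 3. For the lower bound: on |z|=r choose arg z so that 3z^3 is real positive; then |e^{3z^3}| = e^{3r^3} while |e^{-5z^2}| ≤ e^{5r^2} = o(e^{3r^3}). So |f| ≥ e^{3r^3}(1 − o(1)) and ρ ≥ 3. Hence ρ = max(2, 3) = 3.
Therefore ρ = 3.

Order ρ = 3.


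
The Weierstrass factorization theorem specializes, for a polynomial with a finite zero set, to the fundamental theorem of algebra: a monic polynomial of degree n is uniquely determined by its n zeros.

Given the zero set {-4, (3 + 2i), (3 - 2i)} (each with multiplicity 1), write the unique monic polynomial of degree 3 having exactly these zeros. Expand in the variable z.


The polynomial is p(z) = ∏_{α ∈ S} (z − α), where S = {-4, (3 + 2i), (3 - 2i)}.
Expanding the product yields: p(z) = z^3 -2·z^2 -11·z + 52.
Note conjugate pairs combine to real quadratics: (z − (3+2i))(z − (3−2i)) = z² − 6z + 13.
The resulting polynomial has degree 3 and real coefficients as required.

p(z) = z^3 -2·z^2 -11·z + 52.


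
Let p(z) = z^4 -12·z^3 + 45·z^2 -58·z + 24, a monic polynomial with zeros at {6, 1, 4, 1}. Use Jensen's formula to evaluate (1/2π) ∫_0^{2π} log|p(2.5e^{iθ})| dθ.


Zeros: 1, 1, 4, 6; r = 2.5.
Inside |z| < r: 1, 1. Outside (|z| ≥ r): 4, 6.
p(0) = 24, so log|p(0)| = log(24) = 3.1781.
Apply Jensen: I(r) = log|p(0)| + Σ_k log(r/|z_k|), summed over zeros inside |z| < r.
  log(r/|z_k|) for z_k = 1: log(2.5/1) = 0.9163
  log(r/|z_k|) for z_k = 1: log(2.5/1) = 0.9163
  Outside zeros (4, 6) contribute nothing to the Jensen sum.
Sum over inside zeros: 1.8326.
I(r) = log|p(0)| + (inside sum) = 3.1781 + 1.8326 = 5.0106.
Note: since some zeros are outside |z| ≤ r, the simplified n·log(r) form does NOT apply — only the inside zeros contribute.

I(r) ≈ 5.0106.


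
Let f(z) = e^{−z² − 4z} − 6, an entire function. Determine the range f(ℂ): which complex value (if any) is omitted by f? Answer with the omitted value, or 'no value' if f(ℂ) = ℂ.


Little Picard bounds the complement of f(ℂ) to at most one point.
The exponent g(z) = −z² − 4z is a nonconstant polynomial, hence surjective onto ℂ. So e^{g(z)} takes every value in {e^w : w ∈ ℂ} = ℂ ∖ {0}. Adding -6 shifts the range to ℂ ∖ {-6}. f omits exactly -6.

Omitted value: -6.


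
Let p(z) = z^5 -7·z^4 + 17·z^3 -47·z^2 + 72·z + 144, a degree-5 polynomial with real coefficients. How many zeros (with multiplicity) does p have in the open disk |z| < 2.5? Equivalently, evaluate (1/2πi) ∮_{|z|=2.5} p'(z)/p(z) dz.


The zeros of p are: 4, (0 + 3i), (0 - 3i), 4, -1.
Their magnitudes are: 4, 3, 3, 4, 1.
Zeros with |z| < R = 2.5: -1.
Count = 1.
By the argument principle, (1/2πi) ∮_{|z|=R} p'(z)/p(z) dz equals exactly this count.

Number of zeros inside |z| < 2.5: 1.


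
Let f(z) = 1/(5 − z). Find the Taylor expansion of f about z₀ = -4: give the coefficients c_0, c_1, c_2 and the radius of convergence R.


Let w = z − z₀, so z = z₀ + w.
Then 5 − z = 5 − (z₀ + w) = (5 − z₀) − w = 9 − w.
f(z) = 1/(9 − w) = (1/(9)) · 1/(1 − w/(9)) = Σ_{n≥0} w^n / (9)^(n+1).
So c_n = 1/(9)^(n+1):
  c_0 = 1/(9)^1 = 1/9.
  c_1 = 1/(9)^2 = 1/81.
  c_2 = 1/(9)^3 = 1/729.
The series is valid for |w/d| < 1, i.e. |z − z₀| < |d|.
Radius of convergence: R = |5 − z₀| = |9| = 9 (distance from z₀ to the singularity z = 5).

c_0 = 1/9, c_1 = 1/81, c_2 = 1/729; R = 9.


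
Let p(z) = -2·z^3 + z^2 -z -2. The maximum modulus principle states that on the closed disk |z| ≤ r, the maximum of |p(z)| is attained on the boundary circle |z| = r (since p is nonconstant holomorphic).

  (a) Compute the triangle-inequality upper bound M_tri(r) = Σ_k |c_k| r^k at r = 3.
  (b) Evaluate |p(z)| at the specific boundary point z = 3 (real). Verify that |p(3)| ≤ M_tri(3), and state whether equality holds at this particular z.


Coefficients: c_0 = -2, c_1 = -1, c_2 = 1, c_3 = -2. Radius r = 3.
Part (a). Triangle bound: M_tri(r) = Σ_k |c_k| r^k
  = |-2|·3^0 + |-1|·3^1 + |1|·3^2 + |-2|·3^3
  = 2 + 3 + 9 + 54 = 68.
This bounds M(r) := max_{|z|=r} |p(z)| from above; equality holds iff all terms c_k z^k can be made to align in phase at a single z on |z|=r.
Part (b). At z = 3 (real, on the circle |z| = r):
  p(3) = (-2)·3^0 + (-1)·3^1 + (1)·3^2 + (-2)·3^3 = -50.
  |p(3)| = 50.
Check: |p(3)| = 50 ≤ 68 = M_tri(3). ✓ Equality does not hold at z = 3 (the coefficients have mixed signs, so the terms do not all align in phase there).

M_tri(3) = 68; |p(3)| = 50; equality at z=3: no.


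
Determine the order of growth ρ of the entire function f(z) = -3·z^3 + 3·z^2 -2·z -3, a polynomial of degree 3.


|f(z)| ≤ Σ|c_k|·r^k = O(r^3) as r → ∞. Polynomial growth is O(e^{r^ε}) for every ε > 0 (since r^3/e^{r^ε} → 0), so ρ ≤ ε for all ε > 0, i.e. ρ = 0. Every nonconstant polynomial has order 0.
Therefore ρ = 0.

Order ρ = 0.


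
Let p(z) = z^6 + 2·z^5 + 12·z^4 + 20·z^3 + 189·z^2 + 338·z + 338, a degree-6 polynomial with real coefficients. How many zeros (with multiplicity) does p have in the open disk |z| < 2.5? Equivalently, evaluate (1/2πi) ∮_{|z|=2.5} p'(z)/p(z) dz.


The zeros of p are: (2 + 3i), (2 - 3i), (-1 + 1i), (-1 - 1i), (-2 + 3i), (-2 - 3i).
Their magnitudes are: 3.606, 3.606, 1.414, 1.414, 3.606, 3.606.
Zeros with |z| < R = 2.5: (-1 + 1i), (-1 - 1i).
Count = 2.
By the argument principle, (1/2πi) ∮_{|z|=R} p'(z)/p(z) dz equals exactly this count.

Number of zeros inside |z| < 2.5: 2.


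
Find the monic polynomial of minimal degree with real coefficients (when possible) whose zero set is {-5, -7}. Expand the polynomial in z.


The polynomial is p(z) = ∏_{α ∈ S} (z − α), where S = {-5, -7}.
Expanding the product yields: p(z) = z^2 + 12·z + 35.
The resulting polynomial has degree 2 and real coefficients as required.

p(z) = z^2 + 12·z + 35.


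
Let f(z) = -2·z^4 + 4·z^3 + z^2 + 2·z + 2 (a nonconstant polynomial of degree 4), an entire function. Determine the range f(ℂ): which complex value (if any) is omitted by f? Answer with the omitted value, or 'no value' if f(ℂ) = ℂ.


Little Picard bounds the complement of f(ℂ) to at most one point.
For every w ∈ ℂ, the equation p(z) − w = 0 is a nonconstant polynomial in z and hence has at least one root by the fundamental theorem of algebra. So p is surjective onto ℂ, omitting no value.

Omitted value: no value.


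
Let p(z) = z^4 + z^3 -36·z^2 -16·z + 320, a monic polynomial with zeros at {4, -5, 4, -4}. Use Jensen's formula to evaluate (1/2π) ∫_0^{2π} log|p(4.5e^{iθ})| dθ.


Zeros: -5, -4, 4, 4; r = 4.5.
Inside |z| < r: -4, 4, 4. Outside (|z| ≥ r): -5.
p(0) = 320, so log|p(0)| = log(320) = 5.7683.
Apply Jensen: I(r) = log|p(0)| + Σ_k log(r/|z_k|), summed over zeros inside |z| < r.
  log(r/|z_k|) for z_k = 4: log(4.5/4) = 0.1178
  log(r/|z_k|) for z_k = 4: log(4.5/4) = 0.1178
  log(r/|z_k|) for z_k = -4: log(4.5/4) = 0.1178
  Outside zeros (-5) contribute nothing to the Jensen sum.
Sum over inside zeros: 0.3533.
I(r) = log|p(0)| + (inside sum) = 5.7683 + 0.3533 = 6.1217.
Note: since some zeros are outside |z| ≤ r, the simplified n·log(r) form does NOT apply — only the inside zeros contribute.

I(r) ≈ 6.1217.


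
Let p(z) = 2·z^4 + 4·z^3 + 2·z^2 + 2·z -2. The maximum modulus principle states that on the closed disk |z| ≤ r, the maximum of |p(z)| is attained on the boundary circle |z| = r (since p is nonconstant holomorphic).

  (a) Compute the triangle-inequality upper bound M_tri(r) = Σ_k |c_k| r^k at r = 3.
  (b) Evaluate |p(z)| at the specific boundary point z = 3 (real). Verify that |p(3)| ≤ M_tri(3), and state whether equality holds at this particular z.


Coefficients: c_0 = -2, c_1 = 2, c_2 = 2, c_3 = 4, c_4 = 2. Radius r = 3.
Part (a). Triangle bound: M_tri(r) = Σ_k |c_k| r^k
  = |-2|·3^0 + |2|·3^1 + |2|·3^2 + |4|·3^3 + |2|·3^4
  = 2 + 6 + 18 + 108 + 162 = 296.
This bounds M(r) := max_{|z|=r} |p(z)| from above; equality holds iff all terms c_k z^k can be made to align in phase at a single z on |z|=r.
Part (b). At z = 3 (real, on the circle |z| = r):
  p(3) = (-2)·3^0 + (2)·3^1 + (2)·3^2 + (4)·3^3 + (2)·3^4 = 292.
  |p(3)| = 292.
Check: |p(3)| = 292 ≤ 296 = M_tri(3). ✓ Equality does not hold at z = 3 (the coefficients have mixed signs, so the terms do not all align in phase there).

M_tri(3) = 296; |p(3)| = 292; equality at z=3: no.


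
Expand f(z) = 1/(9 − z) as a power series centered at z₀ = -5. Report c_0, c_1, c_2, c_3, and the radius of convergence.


Let w = z − z₀, so z = z₀ + w.
Then 9 − z = 9 − (z₀ + w) = (9 − z₀) − w = 14 − w.
f(z) = 1/(14 − w) = (1/(14)) · 1/(1 − w/(14)) = Σ_{n≥0} w^n / (14)^(n+1).
So c_n = 1/(14)^(n+1):
  c_0 = 1/(14)^1 = 1/14.
  c_1 = 1/(14)^2 = 1/196.
  c_2 = 1/(14)^3 = 1/2744.
  c_3 = 1/(14)^4 = 1/38416.
The series is valid for |w/d| < 1, i.e. |z − z₀| < |d|.
Radius of convergence: R = |9 − z₀| = |14| = 14 (distance from z₀ to the singularity z = 9).

c_0 = 1/14, c_1 = 1/196, c_2 = 1/2744, c_3 = 1/38416; R = 14.


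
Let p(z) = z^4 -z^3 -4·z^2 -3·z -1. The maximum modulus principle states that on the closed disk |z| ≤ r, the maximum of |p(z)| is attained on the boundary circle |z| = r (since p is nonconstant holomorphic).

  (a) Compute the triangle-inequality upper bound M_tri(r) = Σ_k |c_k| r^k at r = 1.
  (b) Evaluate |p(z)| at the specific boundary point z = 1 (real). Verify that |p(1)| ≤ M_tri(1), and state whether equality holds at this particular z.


Coefficients: c_0 = -1, c_1 = -3, c_2 = -4, c_3 = -1, c_4 = 1. Radius r = 1.
Part (a). Triangle bound: M_tri(r) = Σ_k |c_k| r^k
  = |-1|·1^0 + |-3|·1^1 + |-4|·1^2 + |-1|·1^3 + |1|·1^4
  = 1 + 3 + 4 + 1 + 1 = 10.
This bounds M(r) := max_{|z|=r} |p(z)| from above; equality holds iff all terms c_k z^k can be made to align in phase at a single z on |z|=r.
Part (b). At z = 1 (real, on the circle |z| = r):
  p(1) = (-1)·1^0 + (-3)·1^1 + (-4)·1^2 + (-1)·1^3 + (1)·1^4 = -8.
  |p(1)| = 8.
Check: |p(1)| = 8 ≤ 10 = M_tri(1). ✓ Equality does not hold at z = 1 (the coefficients have mixed signs, so the terms do not all align in phase there).

M_tri(1) = 10; |p(1)| = 8; equality at z=1: no.


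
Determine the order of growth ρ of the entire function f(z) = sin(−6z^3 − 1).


Write sin(w) = (e^{iw} ± e^{−iw})/(2 or 2i), so |sin(w)| ≤ e^{|w|}. With w = −6z^3 − 1, |w| ≤ 6r^3 + 1 on |z|=r, giving M(r) ≤ e^{6r^3 + 1} and ρ ≤ 3. For the lower bound, choose z on |z|=r with -6z^3 purely imaginary of modulus 6r^3; then |sin(−6z^3 − 1)| grows like e^{6r^3}/2, so ρ ≥ 3. Hence ρ = 3.
Therefore ρ = 3.

Order ρ = 3.


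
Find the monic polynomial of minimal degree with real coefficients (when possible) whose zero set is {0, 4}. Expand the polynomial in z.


The polynomial is p(z) = ∏_{α ∈ S} (z − α), where S = {0, 4}.
Expanding the product yields: p(z) = z^2 -4·z.
The resulting polynomial has degree 2 and real coefficients as required.

p(z) = z^2 -4·z.


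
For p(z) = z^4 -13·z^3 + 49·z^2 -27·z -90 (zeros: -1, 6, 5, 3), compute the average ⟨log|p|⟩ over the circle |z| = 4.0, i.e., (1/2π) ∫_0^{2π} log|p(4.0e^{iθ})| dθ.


Zeros: -1, 3, 5, 6; r = 4.0.
Inside |z| < r: -1, 3. Outside (|z| ≥ r): 5, 6.
p(0) = -90, so log|p(0)| = log(90) = 4.4998.
Apply Jensen: I(r) = log|p(0)| + Σ_k log(r/|z_k|), summed over zeros inside |z| < r.
  log(r/|z_k|) for z_k = -1: log(4.0/1) = 1.3863
  log(r/|z_k|) for z_k = 3: log(4.0/3) = 0.2877
  Outside zeros (5, 6) contribute nothing to the Jensen sum.
Sum over inside zeros: 1.6740.
I(r) = log|p(0)| + (inside sum) = 4.4998 + 1.6740 = 6.1738.
Note: since some zeros are outside |z| ≤ r, the simplified n·log(r) form does NOT apply — only the inside zeros contribute.

I(r) ≈ 6.1738.


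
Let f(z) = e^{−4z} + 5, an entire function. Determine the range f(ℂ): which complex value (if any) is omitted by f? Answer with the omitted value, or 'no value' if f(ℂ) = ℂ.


Little Picard bounds the complement of f(ℂ) to at most one point.
e^{−4z} is never zero on ℂ, so 1·e^{−4z} takes every value in ℂ ∖ {0}. Adding 5 shifts the range to ℂ ∖ {5}. Thus f omits exactly the value 5.

Omitted value: 5.


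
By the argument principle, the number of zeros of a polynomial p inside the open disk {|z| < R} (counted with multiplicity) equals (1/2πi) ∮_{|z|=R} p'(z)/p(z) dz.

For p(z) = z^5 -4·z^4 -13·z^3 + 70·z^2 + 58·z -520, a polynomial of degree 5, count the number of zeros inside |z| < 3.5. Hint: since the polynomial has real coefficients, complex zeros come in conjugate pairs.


The zeros of p are: (3 + 2i), (3 - 2i), 4, (-3 + 1i), (-3 - 1i).
Their magnitudes are: 3.606, 3.606, 4, 3.162, 3.162.
Zeros with |z| < R = 3.5: (-3 + 1i), (-3 - 1i).
Count = 2.
By the argument principle, (1/2πi) ∮_{|z|=R} p'(z)/p(z) dz equals exactly this count.

Number of zeros inside |z| < 3.5: 2.


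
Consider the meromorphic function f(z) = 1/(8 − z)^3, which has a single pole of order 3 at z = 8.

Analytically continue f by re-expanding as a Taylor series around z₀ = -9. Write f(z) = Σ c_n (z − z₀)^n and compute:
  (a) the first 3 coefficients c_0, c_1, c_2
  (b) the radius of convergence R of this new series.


Let w = z − z₀, so z = z₀ + w.
Then 8 − z = 8 − (z₀ + w) = (8 − z₀) − w = 17 − w.
f(z) = 1/(17 − w)^3 = (1/(17)^3) · (1 − w/(17))^{−3}.
By the binomial series (1−u)^{−3} = Σ_{n≥0} C(n+2, 2) u^n for |u|<1, with u = w/(17):
  c_n = C(n+2, 2) / (17)^(n+3).
  c_0 = 1/(17)^3 = 1/4913.
  c_1 = 3/(17)^4 = 3/83521.
  c_2 = 6/(17)^5 = 6/1419857.
The series is valid for |w/d| < 1, i.e. |z − z₀| < |d|.
Radius of convergence: R = |8 − z₀| = |17| = 17 (distance from z₀ to the singularity z = 8).

c_0 = 1/4913, c_1 = 3/83521, c_2 = 6/1419857; R = 17.


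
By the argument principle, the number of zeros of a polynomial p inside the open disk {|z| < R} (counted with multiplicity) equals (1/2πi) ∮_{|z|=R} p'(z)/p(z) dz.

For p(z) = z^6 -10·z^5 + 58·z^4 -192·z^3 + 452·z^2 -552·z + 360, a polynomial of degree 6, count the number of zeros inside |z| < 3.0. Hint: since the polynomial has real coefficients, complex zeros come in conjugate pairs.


The zeros of p are: (1 + 1i), (1 - 1i), (3 + 3i), (3 - 3i), (1 + 3i), (1 - 3i).
Their magnitudes are: 1.414, 1.414, 4.243, 4.243, 3.162, 3.162.
Zeros with |z| < R = 3.0: (1 + 1i), (1 - 1i).
Count = 2.
By the argument principle, (1/2πi) ∮_{|z|=R} p'(z)/p(z) dz equals exactly this count.

Number of zeros inside |z| < 3.0: 2.


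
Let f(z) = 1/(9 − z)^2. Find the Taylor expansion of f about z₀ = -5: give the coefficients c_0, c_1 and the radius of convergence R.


Let w = z − z₀, so z = z₀ + w.
Then 9 − z = 9 − (z₀ + w) = (9 − z₀) − w = 14 − w.
f(z) = 1/(14 − w)^2 = (1/(14)^2) · (1 − w/(14))^{−2}.
By the binomial series (1−u)^{−2} = Σ_{n≥0} C(n+1, 1) u^n for |u|<1, with u = w/(14):
  c_n = C(n+1, 1) / (14)^(n+2).
  c_0 = 1/(14)^2 = 1/196.
  c_1 = 2/(14)^3 = 1/1372.
The series is valid for |w/d| < 1, i.e. |z − z₀| < |d|.
Radius of convergence: R = |9 − z₀| = |14| = 14 (distance from z₀ to the singularity z = 9).

c_0 = 1/196, c_1 = 1/1372; R = 14.


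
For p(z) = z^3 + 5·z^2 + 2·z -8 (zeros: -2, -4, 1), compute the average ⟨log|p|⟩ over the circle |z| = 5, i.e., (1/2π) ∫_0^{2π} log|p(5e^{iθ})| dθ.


Zeros: -4, -2, 1; r = 5.
Inside |z| < r: -4, -2, 1. Outside (|z| ≥ r): ∅.
p(0) = -8, so log|p(0)| = log(8) = 2.0794.
Apply Jensen: I(r) = log|p(0)| + Σ_k log(r/|z_k|), summed over zeros inside |z| < r.
  log(r/|z_k|) for z_k = -2: log(5/2) = 0.9163
  log(r/|z_k|) for z_k = -4: log(5/4) = 0.2231
  log(r/|z_k|) for z_k = 1: log(5/1) = 1.6094
Sum over inside zeros: 2.7489.
I(r) = log|p(0)| + (inside sum) = 2.0794 + 2.7489 = 4.8283.
Closed form (all zeros inside, monic): I(r) = n·log(r) = 3·log(5) = 4.8283. ✓

I(r) ≈ 4.8283.


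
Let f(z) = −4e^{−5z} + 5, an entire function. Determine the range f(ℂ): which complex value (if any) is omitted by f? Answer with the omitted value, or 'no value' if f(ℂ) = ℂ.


Little Picard bounds the complement of f(ℂ) to at most one point.
e^{−5z} is never zero on ℂ, so -4·e^{−5z} takes every value in ℂ ∖ {0}. Adding 5 shifts the range to ℂ ∖ {5}. Thus f omits exactly the value 5.

Omitted value: 5.


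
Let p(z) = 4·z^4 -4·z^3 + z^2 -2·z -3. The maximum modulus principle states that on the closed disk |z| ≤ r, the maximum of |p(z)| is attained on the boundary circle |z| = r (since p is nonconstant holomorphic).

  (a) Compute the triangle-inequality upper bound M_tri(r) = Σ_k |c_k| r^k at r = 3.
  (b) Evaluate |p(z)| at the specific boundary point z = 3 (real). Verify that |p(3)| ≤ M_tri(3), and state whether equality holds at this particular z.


Coefficients: c_0 = -3, c_1 = -2, c_2 = 1, c_3 = -4, c_4 = 4. Radius r = 3.
Part (a). Triangle bound: M_tri(r) = Σ_k |c_k| r^k
  = |-3|·3^0 + |-2|·3^1 + |1|·3^2 + |-4|·3^3 + |4|·3^4
  = 3 + 6 + 9 + 108 + 324 = 450.
This bounds M(r) := max_{|z|=r} |p(z)| from above; equality holds iff all terms c_k z^k can be made to align in phase at a single z on |z|=r.
Part (b). At z = 3 (real, on the circle |z| = r):
  p(3) = (-3)·3^0 + (-2)·3^1 + (1)·3^2 + (-4)·3^3 + (4)·3^4 = 216.
  |p(3)| = 216.
Check: |p(3)| = 216 ≤ 450 = M_tri(3). ✓ Equality does not hold at z = 3 (the coefficients have mixed signs, so the terms do not all align in phase there).

M_tri(3) = 450; |p(3)| = 216; equality at z=3: no.


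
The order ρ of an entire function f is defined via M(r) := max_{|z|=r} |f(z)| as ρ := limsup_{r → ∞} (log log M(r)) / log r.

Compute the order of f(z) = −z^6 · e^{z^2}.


M(r) = max_{|z|=r} |-1|·|z|^6·|e^{z^2}| = 1·r^6 · e^{1r^2} (the factors attain their maxima compatibly on |z|=r). Then log M(r) = log 1 + 6·log r + 1r^2, dominated by the last term, so log log M(r) ~ 2·log r. The polynomial factor -1z^6 contributes only a log r term and does not affect the order. ρ = 2.
Therefore ρ = 2.

Order ρ = 2.


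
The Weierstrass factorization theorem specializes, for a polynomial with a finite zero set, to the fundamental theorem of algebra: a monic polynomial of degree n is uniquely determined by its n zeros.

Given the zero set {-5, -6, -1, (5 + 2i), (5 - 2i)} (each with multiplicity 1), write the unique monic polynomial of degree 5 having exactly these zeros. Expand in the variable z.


The polynomial is p(z) = ∏_{α ∈ S} (z − α), where S = {-5, -6, -1, (5 + 2i), (5 - 2i)}.
Expanding the product yields: p(z) = z^5 + 2·z^4 -50·z^3 -32·z^2 + 889·z + 870.
Note conjugate pairs combine to real quadratics: (z − (5+2i))(z − (5−2i)) = z² − 10z + 29.
The resulting polynomial has degree 5 and real coefficients as required.

p(z) = z^5 + 2·z^4 -50·z^3 -32·z^2 + 889·z + 870.


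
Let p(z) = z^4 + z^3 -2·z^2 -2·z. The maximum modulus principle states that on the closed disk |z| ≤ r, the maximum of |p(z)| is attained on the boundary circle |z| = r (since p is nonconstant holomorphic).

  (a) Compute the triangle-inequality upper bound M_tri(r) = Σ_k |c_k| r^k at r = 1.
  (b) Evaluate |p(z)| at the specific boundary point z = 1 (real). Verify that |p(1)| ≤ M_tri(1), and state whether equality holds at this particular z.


Coefficients: c_0 = 0, c_1 = -2, c_2 = -2, c_3 = 1, c_4 = 1. Radius r = 1.
Part (a). Triangle bound: M_tri(r) = Σ_k |c_k| r^k
  = |0|·1^0 + |-2|·1^1 + |-2|·1^2 + |1|·1^3 + |1|·1^4
  = 0 + 2 + 2 + 1 + 1 = 6.
This bounds M(r) := max_{|z|=r} |p(z)| from above; equality holds iff all terms c_k z^k can be made to align in phase at a single z on |z|=r.
Part (b). At z = 1 (real, on the circle |z| = r):
  p(1) = (0)·1^0 + (-2)·1^1 + (-2)·1^2 + (1)·1^3 + (1)·1^4 = -2.
  |p(1)| = 2.
Check: |p(1)| = 2 ≤ 6 = M_tri(1). ✓ Equality does not hold at z = 1 (the coefficients have mixed signs, so the terms do not all align in phase there).

M_tri(1) = 6; |p(1)| = 2; equality at z=1: no.


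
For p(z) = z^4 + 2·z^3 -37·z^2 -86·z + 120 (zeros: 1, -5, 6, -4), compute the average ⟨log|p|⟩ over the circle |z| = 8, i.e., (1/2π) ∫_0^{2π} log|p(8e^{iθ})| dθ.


Zeros: -5, -4, 1, 6; r = 8.
Inside |z| < r: -5, -4, 1, 6. Outside (|z| ≥ r): ∅.
p(0) = 120, so log|p(0)| = log(120) = 4.7875.
Apply Jensen: I(r) = log|p(0)| + Σ_k log(r/|z_k|), summed over zeros inside |z| < r.
  log(r/|z_k|) for z_k = 1: log(8/1) = 2.0794
  log(r/|z_k|) for z_k = -5: log(8/5) = 0.4700
  log(r/|z_k|) for z_k = 6: log(8/6) = 0.2877
  log(r/|z_k|) for z_k = -4: log(8/4) = 0.6931
Sum over inside zeros: 3.5303.
I(r) = log|p(0)| + (inside sum) = 4.7875 + 3.5303 = 8.3178.
Closed form (all zeros inside, monic): I(r) = n·log(r) = 4·log(8) = 8.3178. ✓

I(r) ≈ 8.3178.
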